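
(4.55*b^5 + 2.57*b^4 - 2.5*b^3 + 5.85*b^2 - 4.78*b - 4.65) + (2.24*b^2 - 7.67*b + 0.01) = 4.55*b^5 + 2.57*b^4 - 2.5*b^3 + 8.09*b^2 - 12.45*b - 4.64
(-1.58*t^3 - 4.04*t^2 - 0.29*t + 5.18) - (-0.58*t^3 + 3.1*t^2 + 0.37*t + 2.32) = -1.0*t^3 - 7.14*t^2 - 0.66*t + 2.86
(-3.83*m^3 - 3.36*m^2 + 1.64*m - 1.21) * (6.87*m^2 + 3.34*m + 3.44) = -26.3121*m^5 - 35.8754*m^4 - 13.1308*m^3 - 14.3935*m^2 + 1.6002*m - 4.1624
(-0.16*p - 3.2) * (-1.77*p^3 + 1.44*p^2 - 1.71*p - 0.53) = 0.2832*p^4 + 5.4336*p^3 - 4.3344*p^2 + 5.5568*p + 1.696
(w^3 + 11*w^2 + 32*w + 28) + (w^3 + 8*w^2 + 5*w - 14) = 2*w^3 + 19*w^2 + 37*w + 14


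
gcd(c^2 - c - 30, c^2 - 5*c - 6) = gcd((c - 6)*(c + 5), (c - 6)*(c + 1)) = c - 6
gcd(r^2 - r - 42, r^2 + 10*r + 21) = 1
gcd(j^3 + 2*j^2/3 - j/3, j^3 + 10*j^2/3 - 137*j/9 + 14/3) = j - 1/3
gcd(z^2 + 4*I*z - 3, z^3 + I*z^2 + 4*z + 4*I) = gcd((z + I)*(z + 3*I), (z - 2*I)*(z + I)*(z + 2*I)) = z + I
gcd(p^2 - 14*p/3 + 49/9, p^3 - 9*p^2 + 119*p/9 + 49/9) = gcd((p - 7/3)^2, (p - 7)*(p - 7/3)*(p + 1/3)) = p - 7/3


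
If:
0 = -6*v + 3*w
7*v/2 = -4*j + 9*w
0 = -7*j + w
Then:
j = 0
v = 0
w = 0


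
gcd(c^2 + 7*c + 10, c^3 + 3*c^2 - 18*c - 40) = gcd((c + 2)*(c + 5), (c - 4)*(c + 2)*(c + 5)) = c^2 + 7*c + 10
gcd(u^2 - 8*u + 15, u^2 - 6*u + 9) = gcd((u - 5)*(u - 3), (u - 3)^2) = u - 3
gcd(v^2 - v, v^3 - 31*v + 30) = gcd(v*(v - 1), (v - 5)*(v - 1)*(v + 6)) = v - 1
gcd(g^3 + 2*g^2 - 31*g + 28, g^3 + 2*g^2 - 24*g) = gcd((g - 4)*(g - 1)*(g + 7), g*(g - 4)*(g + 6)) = g - 4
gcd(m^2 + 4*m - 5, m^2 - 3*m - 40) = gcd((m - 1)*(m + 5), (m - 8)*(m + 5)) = m + 5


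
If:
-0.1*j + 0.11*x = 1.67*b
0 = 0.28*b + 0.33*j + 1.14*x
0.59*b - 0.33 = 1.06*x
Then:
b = -0.11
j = 1.37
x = -0.37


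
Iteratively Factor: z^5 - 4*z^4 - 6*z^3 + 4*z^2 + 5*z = (z + 1)*(z^4 - 5*z^3 - z^2 + 5*z) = (z - 1)*(z + 1)*(z^3 - 4*z^2 - 5*z) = (z - 5)*(z - 1)*(z + 1)*(z^2 + z) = z*(z - 5)*(z - 1)*(z + 1)*(z + 1)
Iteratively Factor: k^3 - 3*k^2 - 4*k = (k - 4)*(k^2 + k) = (k - 4)*(k + 1)*(k)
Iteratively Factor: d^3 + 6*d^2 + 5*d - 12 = (d + 4)*(d^2 + 2*d - 3) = (d + 3)*(d + 4)*(d - 1)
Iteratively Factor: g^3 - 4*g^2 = (g - 4)*(g^2) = g*(g - 4)*(g)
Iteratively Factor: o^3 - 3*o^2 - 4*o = (o - 4)*(o^2 + o) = o*(o - 4)*(o + 1)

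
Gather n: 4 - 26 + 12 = -10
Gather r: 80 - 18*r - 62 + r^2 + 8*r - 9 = r^2 - 10*r + 9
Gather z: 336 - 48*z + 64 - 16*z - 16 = 384 - 64*z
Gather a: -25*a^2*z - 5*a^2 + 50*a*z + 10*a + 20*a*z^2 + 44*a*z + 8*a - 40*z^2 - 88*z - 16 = a^2*(-25*z - 5) + a*(20*z^2 + 94*z + 18) - 40*z^2 - 88*z - 16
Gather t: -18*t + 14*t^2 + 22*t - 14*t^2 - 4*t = 0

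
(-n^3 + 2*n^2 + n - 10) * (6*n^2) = -6*n^5 + 12*n^4 + 6*n^3 - 60*n^2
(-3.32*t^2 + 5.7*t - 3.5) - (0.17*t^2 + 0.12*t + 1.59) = -3.49*t^2 + 5.58*t - 5.09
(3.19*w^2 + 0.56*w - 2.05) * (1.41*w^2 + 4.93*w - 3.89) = 4.4979*w^4 + 16.5163*w^3 - 12.5388*w^2 - 12.2849*w + 7.9745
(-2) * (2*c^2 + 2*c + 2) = -4*c^2 - 4*c - 4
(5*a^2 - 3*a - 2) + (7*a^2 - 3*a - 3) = 12*a^2 - 6*a - 5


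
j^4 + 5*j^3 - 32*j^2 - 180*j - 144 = (j - 6)*(j + 1)*(j + 4)*(j + 6)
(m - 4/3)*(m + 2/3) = m^2 - 2*m/3 - 8/9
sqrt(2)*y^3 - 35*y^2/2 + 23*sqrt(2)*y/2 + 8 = (y - 8*sqrt(2))*(y - sqrt(2))*(sqrt(2)*y + 1/2)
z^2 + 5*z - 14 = (z - 2)*(z + 7)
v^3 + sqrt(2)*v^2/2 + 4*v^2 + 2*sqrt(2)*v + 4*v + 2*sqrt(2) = (v + 2)^2*(v + sqrt(2)/2)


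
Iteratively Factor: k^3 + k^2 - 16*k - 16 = (k + 4)*(k^2 - 3*k - 4) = (k + 1)*(k + 4)*(k - 4)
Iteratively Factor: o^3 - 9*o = (o + 3)*(o^2 - 3*o) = o*(o + 3)*(o - 3)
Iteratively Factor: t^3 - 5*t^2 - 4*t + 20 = (t + 2)*(t^2 - 7*t + 10) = (t - 5)*(t + 2)*(t - 2)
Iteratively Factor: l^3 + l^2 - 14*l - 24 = (l - 4)*(l^2 + 5*l + 6) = (l - 4)*(l + 2)*(l + 3)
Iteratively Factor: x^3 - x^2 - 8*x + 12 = (x - 2)*(x^2 + x - 6) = (x - 2)*(x + 3)*(x - 2)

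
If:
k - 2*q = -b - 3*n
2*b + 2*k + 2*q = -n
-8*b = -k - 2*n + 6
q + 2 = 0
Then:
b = -38/45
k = 182/45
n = -12/5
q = -2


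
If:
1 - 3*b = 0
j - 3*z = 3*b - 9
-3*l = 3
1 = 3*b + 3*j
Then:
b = 1/3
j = 0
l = -1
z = 8/3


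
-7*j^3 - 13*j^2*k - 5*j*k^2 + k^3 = (-7*j + k)*(j + k)^2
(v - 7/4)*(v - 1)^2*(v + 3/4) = v^4 - 3*v^3 + 27*v^2/16 + 13*v/8 - 21/16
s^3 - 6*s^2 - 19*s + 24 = (s - 8)*(s - 1)*(s + 3)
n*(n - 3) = n^2 - 3*n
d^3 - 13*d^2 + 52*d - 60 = (d - 6)*(d - 5)*(d - 2)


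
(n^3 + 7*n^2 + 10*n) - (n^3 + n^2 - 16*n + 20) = 6*n^2 + 26*n - 20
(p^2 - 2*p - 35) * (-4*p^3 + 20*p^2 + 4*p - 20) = -4*p^5 + 28*p^4 + 104*p^3 - 728*p^2 - 100*p + 700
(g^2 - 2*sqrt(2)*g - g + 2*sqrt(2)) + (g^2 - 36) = 2*g^2 - 2*sqrt(2)*g - g - 36 + 2*sqrt(2)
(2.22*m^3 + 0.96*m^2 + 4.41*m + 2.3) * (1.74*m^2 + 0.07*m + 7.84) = 3.8628*m^5 + 1.8258*m^4 + 25.1454*m^3 + 11.8371*m^2 + 34.7354*m + 18.032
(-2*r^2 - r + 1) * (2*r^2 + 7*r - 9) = -4*r^4 - 16*r^3 + 13*r^2 + 16*r - 9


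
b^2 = b^2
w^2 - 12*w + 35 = (w - 7)*(w - 5)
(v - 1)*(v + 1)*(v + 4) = v^3 + 4*v^2 - v - 4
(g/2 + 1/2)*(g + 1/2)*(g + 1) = g^3/2 + 5*g^2/4 + g + 1/4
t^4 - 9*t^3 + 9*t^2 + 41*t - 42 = (t - 7)*(t - 3)*(t - 1)*(t + 2)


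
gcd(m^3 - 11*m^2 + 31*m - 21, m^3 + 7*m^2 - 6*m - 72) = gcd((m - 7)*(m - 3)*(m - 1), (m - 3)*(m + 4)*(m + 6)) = m - 3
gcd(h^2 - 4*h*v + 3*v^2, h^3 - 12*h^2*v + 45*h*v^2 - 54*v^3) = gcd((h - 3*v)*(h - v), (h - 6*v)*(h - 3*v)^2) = -h + 3*v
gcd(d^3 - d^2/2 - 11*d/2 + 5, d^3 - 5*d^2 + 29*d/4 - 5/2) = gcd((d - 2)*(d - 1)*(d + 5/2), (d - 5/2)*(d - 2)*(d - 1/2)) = d - 2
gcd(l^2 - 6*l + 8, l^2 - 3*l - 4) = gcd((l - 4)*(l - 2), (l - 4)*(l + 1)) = l - 4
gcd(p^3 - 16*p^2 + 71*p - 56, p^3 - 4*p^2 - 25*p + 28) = p^2 - 8*p + 7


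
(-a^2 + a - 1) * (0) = 0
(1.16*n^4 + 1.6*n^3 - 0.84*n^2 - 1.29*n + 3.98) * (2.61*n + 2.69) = 3.0276*n^5 + 7.2964*n^4 + 2.1116*n^3 - 5.6265*n^2 + 6.9177*n + 10.7062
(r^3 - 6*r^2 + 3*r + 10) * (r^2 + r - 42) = r^5 - 5*r^4 - 45*r^3 + 265*r^2 - 116*r - 420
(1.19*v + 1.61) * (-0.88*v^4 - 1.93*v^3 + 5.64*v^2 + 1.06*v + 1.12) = -1.0472*v^5 - 3.7135*v^4 + 3.6043*v^3 + 10.3418*v^2 + 3.0394*v + 1.8032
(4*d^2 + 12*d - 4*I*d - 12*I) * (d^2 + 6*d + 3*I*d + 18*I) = 4*d^4 + 36*d^3 + 8*I*d^3 + 84*d^2 + 72*I*d^2 + 108*d + 144*I*d + 216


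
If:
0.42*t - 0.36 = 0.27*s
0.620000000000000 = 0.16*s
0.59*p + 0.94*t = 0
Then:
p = -5.33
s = 3.88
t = 3.35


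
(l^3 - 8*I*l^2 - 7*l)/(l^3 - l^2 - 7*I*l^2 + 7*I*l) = (l - I)/(l - 1)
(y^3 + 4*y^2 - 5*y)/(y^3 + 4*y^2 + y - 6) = y*(y + 5)/(y^2 + 5*y + 6)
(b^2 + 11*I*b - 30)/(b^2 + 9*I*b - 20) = (b + 6*I)/(b + 4*I)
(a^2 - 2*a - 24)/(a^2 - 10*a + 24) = (a + 4)/(a - 4)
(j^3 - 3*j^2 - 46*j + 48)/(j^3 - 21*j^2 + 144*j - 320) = (j^2 + 5*j - 6)/(j^2 - 13*j + 40)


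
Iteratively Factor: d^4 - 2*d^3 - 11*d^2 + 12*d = (d - 1)*(d^3 - d^2 - 12*d) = d*(d - 1)*(d^2 - d - 12) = d*(d - 1)*(d + 3)*(d - 4)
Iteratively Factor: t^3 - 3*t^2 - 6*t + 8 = (t - 4)*(t^2 + t - 2) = (t - 4)*(t - 1)*(t + 2)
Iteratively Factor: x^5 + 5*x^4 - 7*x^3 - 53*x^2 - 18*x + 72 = (x - 3)*(x^4 + 8*x^3 + 17*x^2 - 2*x - 24) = (x - 3)*(x + 2)*(x^3 + 6*x^2 + 5*x - 12) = (x - 3)*(x + 2)*(x + 3)*(x^2 + 3*x - 4) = (x - 3)*(x - 1)*(x + 2)*(x + 3)*(x + 4)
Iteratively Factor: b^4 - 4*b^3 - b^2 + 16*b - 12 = (b - 1)*(b^3 - 3*b^2 - 4*b + 12) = (b - 3)*(b - 1)*(b^2 - 4) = (b - 3)*(b - 2)*(b - 1)*(b + 2)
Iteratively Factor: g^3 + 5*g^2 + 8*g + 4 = (g + 2)*(g^2 + 3*g + 2) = (g + 1)*(g + 2)*(g + 2)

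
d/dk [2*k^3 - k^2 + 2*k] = 6*k^2 - 2*k + 2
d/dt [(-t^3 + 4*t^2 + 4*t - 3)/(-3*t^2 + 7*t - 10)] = (3*t^4 - 14*t^3 + 70*t^2 - 98*t - 19)/(9*t^4 - 42*t^3 + 109*t^2 - 140*t + 100)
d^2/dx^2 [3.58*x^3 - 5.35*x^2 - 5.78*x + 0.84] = 21.48*x - 10.7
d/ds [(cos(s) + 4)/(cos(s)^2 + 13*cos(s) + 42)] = (cos(s)^2 + 8*cos(s) + 10)*sin(s)/(cos(s)^2 + 13*cos(s) + 42)^2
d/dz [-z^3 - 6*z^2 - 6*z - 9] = -3*z^2 - 12*z - 6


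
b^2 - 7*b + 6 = (b - 6)*(b - 1)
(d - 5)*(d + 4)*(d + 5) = d^3 + 4*d^2 - 25*d - 100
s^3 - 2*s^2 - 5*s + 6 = (s - 3)*(s - 1)*(s + 2)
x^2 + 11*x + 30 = (x + 5)*(x + 6)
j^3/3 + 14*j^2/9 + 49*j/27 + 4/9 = (j/3 + 1)*(j + 1/3)*(j + 4/3)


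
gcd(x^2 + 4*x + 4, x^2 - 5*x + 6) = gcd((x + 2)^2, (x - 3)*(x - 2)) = 1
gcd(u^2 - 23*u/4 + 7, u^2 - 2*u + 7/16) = u - 7/4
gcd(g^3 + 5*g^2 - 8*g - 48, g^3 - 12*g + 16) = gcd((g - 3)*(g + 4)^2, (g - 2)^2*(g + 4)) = g + 4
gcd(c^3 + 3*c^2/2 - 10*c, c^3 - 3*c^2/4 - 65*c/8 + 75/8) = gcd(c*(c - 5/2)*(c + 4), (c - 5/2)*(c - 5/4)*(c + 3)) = c - 5/2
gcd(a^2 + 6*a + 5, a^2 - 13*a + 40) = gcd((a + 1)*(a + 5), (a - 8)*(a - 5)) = 1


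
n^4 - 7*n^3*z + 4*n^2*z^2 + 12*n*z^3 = n*(n - 6*z)*(n - 2*z)*(n + z)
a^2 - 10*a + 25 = (a - 5)^2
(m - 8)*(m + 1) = m^2 - 7*m - 8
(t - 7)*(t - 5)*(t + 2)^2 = t^4 - 8*t^3 - 9*t^2 + 92*t + 140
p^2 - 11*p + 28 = (p - 7)*(p - 4)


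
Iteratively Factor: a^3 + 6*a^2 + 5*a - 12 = (a + 3)*(a^2 + 3*a - 4) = (a - 1)*(a + 3)*(a + 4)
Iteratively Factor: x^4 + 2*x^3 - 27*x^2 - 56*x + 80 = (x + 4)*(x^3 - 2*x^2 - 19*x + 20) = (x + 4)^2*(x^2 - 6*x + 5) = (x - 5)*(x + 4)^2*(x - 1)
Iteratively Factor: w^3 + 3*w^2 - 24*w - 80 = (w - 5)*(w^2 + 8*w + 16) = (w - 5)*(w + 4)*(w + 4)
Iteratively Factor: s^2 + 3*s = (s + 3)*(s)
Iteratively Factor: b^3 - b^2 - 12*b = (b - 4)*(b^2 + 3*b) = (b - 4)*(b + 3)*(b)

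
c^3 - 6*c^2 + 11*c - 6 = (c - 3)*(c - 2)*(c - 1)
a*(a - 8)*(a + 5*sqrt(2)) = a^3 - 8*a^2 + 5*sqrt(2)*a^2 - 40*sqrt(2)*a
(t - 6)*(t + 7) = t^2 + t - 42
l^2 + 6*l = l*(l + 6)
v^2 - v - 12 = (v - 4)*(v + 3)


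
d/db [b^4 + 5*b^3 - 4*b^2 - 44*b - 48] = 4*b^3 + 15*b^2 - 8*b - 44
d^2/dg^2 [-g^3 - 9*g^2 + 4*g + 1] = -6*g - 18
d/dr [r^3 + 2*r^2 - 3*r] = 3*r^2 + 4*r - 3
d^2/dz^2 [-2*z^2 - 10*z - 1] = -4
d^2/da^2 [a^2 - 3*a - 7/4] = 2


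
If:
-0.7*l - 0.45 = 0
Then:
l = -0.64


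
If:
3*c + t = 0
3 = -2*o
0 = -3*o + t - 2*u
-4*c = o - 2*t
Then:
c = 3/20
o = -3/2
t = -9/20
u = 81/40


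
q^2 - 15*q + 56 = (q - 8)*(q - 7)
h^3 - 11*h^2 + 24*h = h*(h - 8)*(h - 3)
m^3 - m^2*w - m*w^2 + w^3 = (m - w)^2*(m + w)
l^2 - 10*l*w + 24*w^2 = (l - 6*w)*(l - 4*w)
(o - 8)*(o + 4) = o^2 - 4*o - 32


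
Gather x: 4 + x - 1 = x + 3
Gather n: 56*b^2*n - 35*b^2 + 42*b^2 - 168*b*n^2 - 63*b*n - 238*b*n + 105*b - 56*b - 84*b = 7*b^2 - 168*b*n^2 - 35*b + n*(56*b^2 - 301*b)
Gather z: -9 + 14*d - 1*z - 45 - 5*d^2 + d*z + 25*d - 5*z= -5*d^2 + 39*d + z*(d - 6) - 54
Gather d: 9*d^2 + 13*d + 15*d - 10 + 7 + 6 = 9*d^2 + 28*d + 3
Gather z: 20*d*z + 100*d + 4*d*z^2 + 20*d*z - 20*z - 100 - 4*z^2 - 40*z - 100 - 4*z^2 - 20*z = 100*d + z^2*(4*d - 8) + z*(40*d - 80) - 200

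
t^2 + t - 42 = (t - 6)*(t + 7)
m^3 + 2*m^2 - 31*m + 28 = (m - 4)*(m - 1)*(m + 7)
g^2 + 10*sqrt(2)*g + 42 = (g + 3*sqrt(2))*(g + 7*sqrt(2))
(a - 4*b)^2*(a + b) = a^3 - 7*a^2*b + 8*a*b^2 + 16*b^3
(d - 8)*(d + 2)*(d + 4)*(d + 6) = d^4 + 4*d^3 - 52*d^2 - 304*d - 384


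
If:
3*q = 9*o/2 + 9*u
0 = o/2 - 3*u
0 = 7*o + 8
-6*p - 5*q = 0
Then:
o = -8/7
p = 40/21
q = -16/7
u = -4/21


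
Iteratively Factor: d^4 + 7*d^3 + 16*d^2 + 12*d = (d + 3)*(d^3 + 4*d^2 + 4*d) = (d + 2)*(d + 3)*(d^2 + 2*d) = (d + 2)^2*(d + 3)*(d)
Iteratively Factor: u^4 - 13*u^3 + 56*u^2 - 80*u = (u)*(u^3 - 13*u^2 + 56*u - 80) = u*(u - 4)*(u^2 - 9*u + 20) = u*(u - 4)^2*(u - 5)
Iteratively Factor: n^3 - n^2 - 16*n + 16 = (n + 4)*(n^2 - 5*n + 4) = (n - 1)*(n + 4)*(n - 4)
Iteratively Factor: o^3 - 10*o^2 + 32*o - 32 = (o - 4)*(o^2 - 6*o + 8) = (o - 4)*(o - 2)*(o - 4)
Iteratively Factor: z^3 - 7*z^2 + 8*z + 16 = (z + 1)*(z^2 - 8*z + 16) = (z - 4)*(z + 1)*(z - 4)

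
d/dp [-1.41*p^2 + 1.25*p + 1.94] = 1.25 - 2.82*p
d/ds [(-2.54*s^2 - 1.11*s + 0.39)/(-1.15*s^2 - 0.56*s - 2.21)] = (0.1459*s^2 + 12.1238*s + 2.6715)/(1.3225*s^4 + 1.288*s^3 + 5.3966*s^2 + 2.4752*s + 4.8841)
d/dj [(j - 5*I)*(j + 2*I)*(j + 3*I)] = 3*j^2 + 19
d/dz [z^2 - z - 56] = 2*z - 1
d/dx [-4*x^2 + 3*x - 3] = 3 - 8*x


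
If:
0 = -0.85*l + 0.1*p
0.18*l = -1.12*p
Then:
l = 0.00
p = 0.00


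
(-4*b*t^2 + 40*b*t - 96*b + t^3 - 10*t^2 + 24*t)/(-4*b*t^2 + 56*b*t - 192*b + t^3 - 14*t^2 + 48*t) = (t - 4)/(t - 8)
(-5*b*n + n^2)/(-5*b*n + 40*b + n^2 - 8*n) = n/(n - 8)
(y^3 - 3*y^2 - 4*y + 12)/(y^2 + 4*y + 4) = (y^2 - 5*y + 6)/(y + 2)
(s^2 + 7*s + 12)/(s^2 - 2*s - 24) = (s + 3)/(s - 6)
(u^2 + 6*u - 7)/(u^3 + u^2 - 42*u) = (u - 1)/(u*(u - 6))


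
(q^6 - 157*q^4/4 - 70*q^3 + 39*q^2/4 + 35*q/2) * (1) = q^6 - 157*q^4/4 - 70*q^3 + 39*q^2/4 + 35*q/2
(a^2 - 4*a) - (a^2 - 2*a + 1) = -2*a - 1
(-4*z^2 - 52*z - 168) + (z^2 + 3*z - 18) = -3*z^2 - 49*z - 186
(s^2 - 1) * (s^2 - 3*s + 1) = s^4 - 3*s^3 + 3*s - 1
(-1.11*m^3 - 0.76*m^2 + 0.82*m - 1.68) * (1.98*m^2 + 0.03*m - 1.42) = -2.1978*m^5 - 1.5381*m^4 + 3.177*m^3 - 2.2226*m^2 - 1.2148*m + 2.3856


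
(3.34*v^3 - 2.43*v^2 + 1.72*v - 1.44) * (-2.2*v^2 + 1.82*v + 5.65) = -7.348*v^5 + 11.4248*v^4 + 10.6644*v^3 - 7.4311*v^2 + 7.0972*v - 8.136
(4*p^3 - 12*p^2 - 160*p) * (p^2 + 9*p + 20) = 4*p^5 + 24*p^4 - 188*p^3 - 1680*p^2 - 3200*p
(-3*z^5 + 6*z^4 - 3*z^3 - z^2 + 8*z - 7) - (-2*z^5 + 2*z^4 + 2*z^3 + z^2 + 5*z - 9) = -z^5 + 4*z^4 - 5*z^3 - 2*z^2 + 3*z + 2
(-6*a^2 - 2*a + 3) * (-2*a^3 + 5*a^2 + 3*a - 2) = 12*a^5 - 26*a^4 - 34*a^3 + 21*a^2 + 13*a - 6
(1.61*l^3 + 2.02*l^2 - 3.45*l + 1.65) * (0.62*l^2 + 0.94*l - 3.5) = 0.9982*l^5 + 2.7658*l^4 - 5.8752*l^3 - 9.29*l^2 + 13.626*l - 5.775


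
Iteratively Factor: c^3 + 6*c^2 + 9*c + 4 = (c + 4)*(c^2 + 2*c + 1) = (c + 1)*(c + 4)*(c + 1)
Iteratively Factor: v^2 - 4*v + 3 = (v - 1)*(v - 3)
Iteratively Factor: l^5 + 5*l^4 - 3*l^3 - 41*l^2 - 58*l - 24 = (l + 1)*(l^4 + 4*l^3 - 7*l^2 - 34*l - 24) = (l - 3)*(l + 1)*(l^3 + 7*l^2 + 14*l + 8) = (l - 3)*(l + 1)*(l + 4)*(l^2 + 3*l + 2) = (l - 3)*(l + 1)*(l + 2)*(l + 4)*(l + 1)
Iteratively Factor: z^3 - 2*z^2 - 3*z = (z + 1)*(z^2 - 3*z) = z*(z + 1)*(z - 3)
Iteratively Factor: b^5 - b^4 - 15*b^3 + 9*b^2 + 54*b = (b)*(b^4 - b^3 - 15*b^2 + 9*b + 54) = b*(b + 2)*(b^3 - 3*b^2 - 9*b + 27) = b*(b + 2)*(b + 3)*(b^2 - 6*b + 9) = b*(b - 3)*(b + 2)*(b + 3)*(b - 3)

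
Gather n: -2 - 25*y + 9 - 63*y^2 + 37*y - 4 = -63*y^2 + 12*y + 3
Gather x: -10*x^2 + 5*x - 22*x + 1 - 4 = -10*x^2 - 17*x - 3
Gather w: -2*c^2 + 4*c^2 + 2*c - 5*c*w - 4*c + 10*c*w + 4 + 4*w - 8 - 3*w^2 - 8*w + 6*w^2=2*c^2 - 2*c + 3*w^2 + w*(5*c - 4) - 4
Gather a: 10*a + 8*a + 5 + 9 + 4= 18*a + 18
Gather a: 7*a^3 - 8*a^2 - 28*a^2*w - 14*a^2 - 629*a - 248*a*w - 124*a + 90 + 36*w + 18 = 7*a^3 + a^2*(-28*w - 22) + a*(-248*w - 753) + 36*w + 108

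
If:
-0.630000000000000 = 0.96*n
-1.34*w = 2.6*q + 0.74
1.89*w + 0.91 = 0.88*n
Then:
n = -0.66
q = 0.12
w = -0.79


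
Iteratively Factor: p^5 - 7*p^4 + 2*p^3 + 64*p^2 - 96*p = (p + 3)*(p^4 - 10*p^3 + 32*p^2 - 32*p) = p*(p + 3)*(p^3 - 10*p^2 + 32*p - 32) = p*(p - 4)*(p + 3)*(p^2 - 6*p + 8) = p*(p - 4)^2*(p + 3)*(p - 2)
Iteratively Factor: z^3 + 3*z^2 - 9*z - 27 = (z + 3)*(z^2 - 9) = (z - 3)*(z + 3)*(z + 3)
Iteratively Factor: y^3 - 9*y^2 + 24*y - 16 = (y - 1)*(y^2 - 8*y + 16) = (y - 4)*(y - 1)*(y - 4)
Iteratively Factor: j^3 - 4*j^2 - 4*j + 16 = (j - 4)*(j^2 - 4) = (j - 4)*(j - 2)*(j + 2)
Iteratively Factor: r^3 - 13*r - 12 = (r + 1)*(r^2 - r - 12) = (r + 1)*(r + 3)*(r - 4)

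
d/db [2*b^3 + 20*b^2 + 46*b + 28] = 6*b^2 + 40*b + 46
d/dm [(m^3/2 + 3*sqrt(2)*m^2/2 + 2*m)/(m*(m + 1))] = (m^2 + 2*m - 4 + 3*sqrt(2))/(2*(m^2 + 2*m + 1))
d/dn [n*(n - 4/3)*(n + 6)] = 3*n^2 + 28*n/3 - 8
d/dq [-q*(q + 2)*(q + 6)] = -3*q^2 - 16*q - 12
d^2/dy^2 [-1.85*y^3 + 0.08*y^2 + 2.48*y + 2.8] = 0.16 - 11.1*y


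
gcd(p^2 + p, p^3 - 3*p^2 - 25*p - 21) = p + 1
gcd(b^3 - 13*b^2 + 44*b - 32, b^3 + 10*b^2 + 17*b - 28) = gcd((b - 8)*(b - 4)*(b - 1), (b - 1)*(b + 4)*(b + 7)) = b - 1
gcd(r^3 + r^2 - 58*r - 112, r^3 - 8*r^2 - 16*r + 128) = r - 8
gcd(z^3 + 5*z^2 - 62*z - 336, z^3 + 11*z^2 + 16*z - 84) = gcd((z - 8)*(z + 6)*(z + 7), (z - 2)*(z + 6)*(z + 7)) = z^2 + 13*z + 42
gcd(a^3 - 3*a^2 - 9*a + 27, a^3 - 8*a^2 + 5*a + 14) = 1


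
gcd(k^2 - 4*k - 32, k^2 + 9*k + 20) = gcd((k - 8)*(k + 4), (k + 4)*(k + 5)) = k + 4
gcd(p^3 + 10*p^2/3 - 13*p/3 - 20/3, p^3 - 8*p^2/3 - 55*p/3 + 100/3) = p^2 + 7*p/3 - 20/3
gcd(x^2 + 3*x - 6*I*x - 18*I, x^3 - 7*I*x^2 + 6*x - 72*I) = x - 6*I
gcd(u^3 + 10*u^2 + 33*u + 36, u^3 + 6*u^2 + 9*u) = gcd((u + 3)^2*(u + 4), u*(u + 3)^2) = u^2 + 6*u + 9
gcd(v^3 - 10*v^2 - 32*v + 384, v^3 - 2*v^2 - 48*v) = v^2 - 2*v - 48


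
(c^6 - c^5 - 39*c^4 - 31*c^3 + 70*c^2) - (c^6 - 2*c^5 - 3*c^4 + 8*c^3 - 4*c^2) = c^5 - 36*c^4 - 39*c^3 + 74*c^2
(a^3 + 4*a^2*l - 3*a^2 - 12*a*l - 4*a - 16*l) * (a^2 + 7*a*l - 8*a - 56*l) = a^5 + 11*a^4*l - 11*a^4 + 28*a^3*l^2 - 121*a^3*l + 20*a^3 - 308*a^2*l^2 + 220*a^2*l + 32*a^2 + 560*a*l^2 + 352*a*l + 896*l^2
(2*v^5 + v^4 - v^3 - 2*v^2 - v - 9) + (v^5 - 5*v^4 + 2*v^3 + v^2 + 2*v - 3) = 3*v^5 - 4*v^4 + v^3 - v^2 + v - 12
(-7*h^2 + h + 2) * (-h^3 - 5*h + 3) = 7*h^5 - h^4 + 33*h^3 - 26*h^2 - 7*h + 6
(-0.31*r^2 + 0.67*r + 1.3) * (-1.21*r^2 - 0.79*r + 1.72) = 0.3751*r^4 - 0.5658*r^3 - 2.6355*r^2 + 0.1254*r + 2.236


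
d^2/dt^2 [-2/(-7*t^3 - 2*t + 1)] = 4*(-21*t*(7*t^3 + 2*t - 1) + (21*t^2 + 2)^2)/(7*t^3 + 2*t - 1)^3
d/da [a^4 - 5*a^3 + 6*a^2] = a*(4*a^2 - 15*a + 12)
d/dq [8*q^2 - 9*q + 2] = 16*q - 9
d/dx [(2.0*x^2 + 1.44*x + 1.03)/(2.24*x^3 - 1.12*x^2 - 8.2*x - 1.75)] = (-4.48*x^4 - 6.4512*x^3 - 21.7088*x^2 - 4.6928*x + 5.926)/(5.0176*x^6 - 5.0176*x^5 - 35.4816*x^4 + 10.528*x^3 + 71.16*x^2 + 28.7*x + 3.0625)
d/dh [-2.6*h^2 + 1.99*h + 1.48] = 1.99 - 5.2*h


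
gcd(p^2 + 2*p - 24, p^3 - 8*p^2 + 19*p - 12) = p - 4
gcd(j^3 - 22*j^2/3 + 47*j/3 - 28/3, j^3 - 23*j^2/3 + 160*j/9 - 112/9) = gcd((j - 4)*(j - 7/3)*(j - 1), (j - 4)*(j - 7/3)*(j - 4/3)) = j^2 - 19*j/3 + 28/3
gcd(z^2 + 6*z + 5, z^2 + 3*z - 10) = z + 5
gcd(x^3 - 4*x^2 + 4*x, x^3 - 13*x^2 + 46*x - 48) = x - 2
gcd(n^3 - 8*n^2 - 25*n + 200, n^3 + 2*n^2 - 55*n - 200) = n^2 - 3*n - 40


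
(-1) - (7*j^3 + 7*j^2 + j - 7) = -7*j^3 - 7*j^2 - j + 6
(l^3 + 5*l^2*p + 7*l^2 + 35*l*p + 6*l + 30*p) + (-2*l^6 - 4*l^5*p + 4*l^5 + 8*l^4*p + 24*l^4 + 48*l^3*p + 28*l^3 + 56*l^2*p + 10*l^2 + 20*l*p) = -2*l^6 - 4*l^5*p + 4*l^5 + 8*l^4*p + 24*l^4 + 48*l^3*p + 29*l^3 + 61*l^2*p + 17*l^2 + 55*l*p + 6*l + 30*p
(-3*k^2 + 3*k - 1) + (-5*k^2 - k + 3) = -8*k^2 + 2*k + 2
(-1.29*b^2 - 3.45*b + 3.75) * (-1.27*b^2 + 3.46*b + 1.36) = 1.6383*b^4 - 0.0819000000000001*b^3 - 18.4539*b^2 + 8.283*b + 5.1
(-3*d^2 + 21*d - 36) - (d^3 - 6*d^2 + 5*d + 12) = -d^3 + 3*d^2 + 16*d - 48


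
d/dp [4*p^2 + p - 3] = 8*p + 1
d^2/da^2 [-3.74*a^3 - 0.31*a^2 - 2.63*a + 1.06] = -22.44*a - 0.62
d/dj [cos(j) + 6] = -sin(j)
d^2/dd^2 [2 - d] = 0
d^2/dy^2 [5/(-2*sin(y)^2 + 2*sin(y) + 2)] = 5*(-4*sin(y)^4 + 3*sin(y)^3 + sin(y)^2 - 5*sin(y) + 4)/(2*(sin(y) + cos(y)^2)^3)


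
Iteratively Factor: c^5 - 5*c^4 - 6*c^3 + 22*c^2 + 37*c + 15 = (c + 1)*(c^4 - 6*c^3 + 22*c + 15) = (c - 3)*(c + 1)*(c^3 - 3*c^2 - 9*c - 5) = (c - 5)*(c - 3)*(c + 1)*(c^2 + 2*c + 1) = (c - 5)*(c - 3)*(c + 1)^2*(c + 1)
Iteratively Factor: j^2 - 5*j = (j - 5)*(j)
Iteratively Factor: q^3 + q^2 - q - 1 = (q - 1)*(q^2 + 2*q + 1) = (q - 1)*(q + 1)*(q + 1)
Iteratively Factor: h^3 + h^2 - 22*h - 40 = (h + 2)*(h^2 - h - 20) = (h + 2)*(h + 4)*(h - 5)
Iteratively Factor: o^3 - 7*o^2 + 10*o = (o)*(o^2 - 7*o + 10) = o*(o - 2)*(o - 5)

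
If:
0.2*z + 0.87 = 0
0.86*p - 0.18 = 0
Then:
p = 0.21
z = -4.35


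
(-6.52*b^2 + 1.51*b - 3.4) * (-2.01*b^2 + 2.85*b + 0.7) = 13.1052*b^4 - 21.6171*b^3 + 6.5735*b^2 - 8.633*b - 2.38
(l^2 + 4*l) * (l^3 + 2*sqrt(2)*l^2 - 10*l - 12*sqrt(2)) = l^5 + 2*sqrt(2)*l^4 + 4*l^4 - 10*l^3 + 8*sqrt(2)*l^3 - 40*l^2 - 12*sqrt(2)*l^2 - 48*sqrt(2)*l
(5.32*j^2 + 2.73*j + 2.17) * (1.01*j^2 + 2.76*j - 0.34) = 5.3732*j^4 + 17.4405*j^3 + 7.9177*j^2 + 5.061*j - 0.7378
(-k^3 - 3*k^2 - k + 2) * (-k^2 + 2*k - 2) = k^5 + k^4 - 3*k^3 + 2*k^2 + 6*k - 4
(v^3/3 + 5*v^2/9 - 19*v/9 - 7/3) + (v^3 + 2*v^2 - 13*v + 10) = 4*v^3/3 + 23*v^2/9 - 136*v/9 + 23/3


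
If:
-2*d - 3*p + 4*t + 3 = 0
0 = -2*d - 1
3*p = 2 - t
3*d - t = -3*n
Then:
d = -1/2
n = 11/30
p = 4/5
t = -2/5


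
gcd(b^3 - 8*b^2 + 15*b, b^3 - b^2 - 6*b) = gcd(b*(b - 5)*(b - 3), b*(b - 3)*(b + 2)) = b^2 - 3*b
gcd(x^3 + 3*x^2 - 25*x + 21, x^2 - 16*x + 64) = 1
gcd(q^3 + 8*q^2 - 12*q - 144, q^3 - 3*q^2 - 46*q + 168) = q - 4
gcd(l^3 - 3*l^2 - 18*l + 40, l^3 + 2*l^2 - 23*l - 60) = l^2 - l - 20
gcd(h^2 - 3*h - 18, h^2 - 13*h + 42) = h - 6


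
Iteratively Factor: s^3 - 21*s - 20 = (s + 4)*(s^2 - 4*s - 5) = (s + 1)*(s + 4)*(s - 5)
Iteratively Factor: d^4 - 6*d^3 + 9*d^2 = (d - 3)*(d^3 - 3*d^2) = d*(d - 3)*(d^2 - 3*d) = d^2*(d - 3)*(d - 3)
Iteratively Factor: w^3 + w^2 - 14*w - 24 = (w - 4)*(w^2 + 5*w + 6) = (w - 4)*(w + 3)*(w + 2)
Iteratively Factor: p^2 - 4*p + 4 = (p - 2)*(p - 2)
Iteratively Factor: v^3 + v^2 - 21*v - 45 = (v - 5)*(v^2 + 6*v + 9) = (v - 5)*(v + 3)*(v + 3)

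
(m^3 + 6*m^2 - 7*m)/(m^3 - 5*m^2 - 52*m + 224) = m*(m - 1)/(m^2 - 12*m + 32)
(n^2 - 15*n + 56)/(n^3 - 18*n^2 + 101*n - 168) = 1/(n - 3)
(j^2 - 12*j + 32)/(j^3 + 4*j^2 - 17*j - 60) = (j - 8)/(j^2 + 8*j + 15)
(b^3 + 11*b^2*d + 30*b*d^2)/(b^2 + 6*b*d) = b + 5*d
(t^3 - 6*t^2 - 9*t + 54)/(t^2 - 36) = (t^2 - 9)/(t + 6)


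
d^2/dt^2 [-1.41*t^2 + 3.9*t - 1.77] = -2.82000000000000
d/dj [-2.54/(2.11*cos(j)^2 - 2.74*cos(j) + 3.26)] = (6.9596 - 10.7188*cos(j))*sin(j)/(2.11*cos(j)^2 - 2.74*cos(j) + 3.26)^2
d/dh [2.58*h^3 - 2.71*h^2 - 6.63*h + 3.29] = 7.74*h^2 - 5.42*h - 6.63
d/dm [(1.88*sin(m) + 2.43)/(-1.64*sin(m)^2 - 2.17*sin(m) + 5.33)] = (3.0832*sin(m)^2 + 7.9704*sin(m) + 15.2935)*cos(m)/(2.6896*sin(m)^4 + 7.1176*sin(m)^3 - 12.7735*sin(m)^2 - 23.1322*sin(m) + 28.4089)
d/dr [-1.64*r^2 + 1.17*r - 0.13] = 1.17 - 3.28*r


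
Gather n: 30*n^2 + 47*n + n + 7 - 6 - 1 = 30*n^2 + 48*n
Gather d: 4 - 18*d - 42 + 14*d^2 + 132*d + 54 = 14*d^2 + 114*d + 16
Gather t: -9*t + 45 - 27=18 - 9*t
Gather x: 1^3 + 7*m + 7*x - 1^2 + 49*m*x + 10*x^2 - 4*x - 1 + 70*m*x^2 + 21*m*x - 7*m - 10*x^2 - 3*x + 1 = 70*m*x^2 + 70*m*x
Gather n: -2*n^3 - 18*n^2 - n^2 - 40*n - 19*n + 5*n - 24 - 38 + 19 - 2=-2*n^3 - 19*n^2 - 54*n - 45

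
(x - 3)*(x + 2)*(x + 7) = x^3 + 6*x^2 - 13*x - 42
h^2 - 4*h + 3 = (h - 3)*(h - 1)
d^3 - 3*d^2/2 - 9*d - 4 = (d - 4)*(d + 1/2)*(d + 2)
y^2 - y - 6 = (y - 3)*(y + 2)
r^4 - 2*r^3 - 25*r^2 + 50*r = r*(r - 5)*(r - 2)*(r + 5)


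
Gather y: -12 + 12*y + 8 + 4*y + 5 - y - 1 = 15*y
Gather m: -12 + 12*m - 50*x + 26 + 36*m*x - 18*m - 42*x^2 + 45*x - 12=m*(36*x - 6) - 42*x^2 - 5*x + 2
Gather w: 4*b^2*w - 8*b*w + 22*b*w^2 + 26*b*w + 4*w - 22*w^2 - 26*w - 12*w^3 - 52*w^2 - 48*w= -12*w^3 + w^2*(22*b - 74) + w*(4*b^2 + 18*b - 70)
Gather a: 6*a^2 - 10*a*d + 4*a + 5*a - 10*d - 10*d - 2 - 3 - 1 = 6*a^2 + a*(9 - 10*d) - 20*d - 6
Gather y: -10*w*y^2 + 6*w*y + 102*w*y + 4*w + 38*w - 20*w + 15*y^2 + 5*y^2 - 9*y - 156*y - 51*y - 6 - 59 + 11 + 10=22*w + y^2*(20 - 10*w) + y*(108*w - 216) - 44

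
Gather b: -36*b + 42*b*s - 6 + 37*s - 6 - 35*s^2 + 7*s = b*(42*s - 36) - 35*s^2 + 44*s - 12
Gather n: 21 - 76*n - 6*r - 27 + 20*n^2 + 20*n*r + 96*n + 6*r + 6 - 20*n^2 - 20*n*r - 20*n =0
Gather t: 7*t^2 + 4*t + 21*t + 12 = 7*t^2 + 25*t + 12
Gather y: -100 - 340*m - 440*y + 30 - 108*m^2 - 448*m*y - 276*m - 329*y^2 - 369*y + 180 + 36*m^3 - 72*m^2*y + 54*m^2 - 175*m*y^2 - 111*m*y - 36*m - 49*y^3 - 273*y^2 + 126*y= 36*m^3 - 54*m^2 - 652*m - 49*y^3 + y^2*(-175*m - 602) + y*(-72*m^2 - 559*m - 683) + 110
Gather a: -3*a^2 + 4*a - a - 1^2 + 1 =-3*a^2 + 3*a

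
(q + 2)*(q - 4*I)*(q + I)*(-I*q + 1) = -I*q^4 - 2*q^3 - 2*I*q^3 - 4*q^2 - 7*I*q^2 + 4*q - 14*I*q + 8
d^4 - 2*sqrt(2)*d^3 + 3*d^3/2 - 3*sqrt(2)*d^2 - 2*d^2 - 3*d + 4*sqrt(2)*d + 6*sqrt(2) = (d + 3/2)*(d - 2*sqrt(2))*(d - sqrt(2))*(d + sqrt(2))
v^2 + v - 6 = (v - 2)*(v + 3)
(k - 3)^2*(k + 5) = k^3 - k^2 - 21*k + 45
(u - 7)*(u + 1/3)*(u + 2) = u^3 - 14*u^2/3 - 47*u/3 - 14/3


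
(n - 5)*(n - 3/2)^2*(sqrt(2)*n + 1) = sqrt(2)*n^4 - 8*sqrt(2)*n^3 + n^3 - 8*n^2 + 69*sqrt(2)*n^2/4 - 45*sqrt(2)*n/4 + 69*n/4 - 45/4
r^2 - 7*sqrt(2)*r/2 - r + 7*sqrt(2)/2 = (r - 1)*(r - 7*sqrt(2)/2)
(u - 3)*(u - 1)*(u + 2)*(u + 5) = u^4 + 3*u^3 - 15*u^2 - 19*u + 30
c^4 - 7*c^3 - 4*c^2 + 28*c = c*(c - 7)*(c - 2)*(c + 2)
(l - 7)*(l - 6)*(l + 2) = l^3 - 11*l^2 + 16*l + 84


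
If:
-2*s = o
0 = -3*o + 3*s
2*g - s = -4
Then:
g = -2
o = 0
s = 0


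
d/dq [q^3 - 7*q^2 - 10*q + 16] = 3*q^2 - 14*q - 10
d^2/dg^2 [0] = 0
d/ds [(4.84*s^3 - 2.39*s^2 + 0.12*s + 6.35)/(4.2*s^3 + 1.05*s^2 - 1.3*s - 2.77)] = (15.12*s^4 - 13.592*s^3 - 117.2494*s^2 - 0.0943999999999985*s + 7.9226)/(17.64*s^6 + 8.82*s^5 - 9.8175*s^4 - 25.998*s^3 - 4.127*s^2 + 7.202*s + 7.6729)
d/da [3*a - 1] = 3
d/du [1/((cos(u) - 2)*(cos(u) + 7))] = (2*cos(u) + 5)*sin(u)/((cos(u) - 2)^2*(cos(u) + 7)^2)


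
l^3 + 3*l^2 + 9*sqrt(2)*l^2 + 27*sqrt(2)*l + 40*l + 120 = (l + 3)*(l + 4*sqrt(2))*(l + 5*sqrt(2))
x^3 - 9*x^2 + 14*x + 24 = (x - 6)*(x - 4)*(x + 1)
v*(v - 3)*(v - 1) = v^3 - 4*v^2 + 3*v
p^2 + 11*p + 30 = (p + 5)*(p + 6)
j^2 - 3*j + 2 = (j - 2)*(j - 1)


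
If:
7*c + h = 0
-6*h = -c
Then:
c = 0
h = 0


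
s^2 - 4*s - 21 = (s - 7)*(s + 3)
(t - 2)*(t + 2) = t^2 - 4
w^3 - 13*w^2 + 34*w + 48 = (w - 8)*(w - 6)*(w + 1)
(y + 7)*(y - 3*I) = y^2 + 7*y - 3*I*y - 21*I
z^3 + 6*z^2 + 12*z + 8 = (z + 2)^3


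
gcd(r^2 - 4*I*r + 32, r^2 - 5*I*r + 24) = r - 8*I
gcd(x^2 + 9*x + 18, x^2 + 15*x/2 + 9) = x + 6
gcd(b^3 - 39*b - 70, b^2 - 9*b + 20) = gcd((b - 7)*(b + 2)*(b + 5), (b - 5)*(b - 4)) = 1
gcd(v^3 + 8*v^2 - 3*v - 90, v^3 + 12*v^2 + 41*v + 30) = v^2 + 11*v + 30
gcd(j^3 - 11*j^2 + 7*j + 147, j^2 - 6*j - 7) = j - 7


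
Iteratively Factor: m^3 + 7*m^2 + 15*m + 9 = (m + 1)*(m^2 + 6*m + 9) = (m + 1)*(m + 3)*(m + 3)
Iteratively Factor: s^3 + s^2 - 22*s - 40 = (s + 2)*(s^2 - s - 20) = (s - 5)*(s + 2)*(s + 4)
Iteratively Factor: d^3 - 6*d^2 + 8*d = (d)*(d^2 - 6*d + 8) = d*(d - 2)*(d - 4)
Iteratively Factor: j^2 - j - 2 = (j + 1)*(j - 2)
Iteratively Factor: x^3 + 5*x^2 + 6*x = (x + 2)*(x^2 + 3*x) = x*(x + 2)*(x + 3)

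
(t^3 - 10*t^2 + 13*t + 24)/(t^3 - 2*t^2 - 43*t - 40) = (t - 3)/(t + 5)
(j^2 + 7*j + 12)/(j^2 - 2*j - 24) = (j + 3)/(j - 6)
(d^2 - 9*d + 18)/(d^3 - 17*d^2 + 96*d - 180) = (d - 3)/(d^2 - 11*d + 30)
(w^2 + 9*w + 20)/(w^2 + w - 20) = (w + 4)/(w - 4)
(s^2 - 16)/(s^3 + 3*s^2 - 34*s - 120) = (s - 4)/(s^2 - s - 30)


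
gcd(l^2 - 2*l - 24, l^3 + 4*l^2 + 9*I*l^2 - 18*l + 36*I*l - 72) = l + 4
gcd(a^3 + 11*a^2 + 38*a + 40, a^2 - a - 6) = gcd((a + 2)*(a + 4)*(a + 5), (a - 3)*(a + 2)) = a + 2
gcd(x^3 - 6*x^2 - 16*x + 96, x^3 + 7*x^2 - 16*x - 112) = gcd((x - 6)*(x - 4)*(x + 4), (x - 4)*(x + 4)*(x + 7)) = x^2 - 16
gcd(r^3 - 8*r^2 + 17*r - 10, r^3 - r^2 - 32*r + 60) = r^2 - 7*r + 10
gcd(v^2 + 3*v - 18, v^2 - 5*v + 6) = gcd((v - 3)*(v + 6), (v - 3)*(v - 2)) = v - 3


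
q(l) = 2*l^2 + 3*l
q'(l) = 4*l + 3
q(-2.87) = 7.86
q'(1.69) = 9.76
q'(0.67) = 5.68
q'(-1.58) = -3.32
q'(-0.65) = 0.40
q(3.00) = 27.00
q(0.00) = 0.00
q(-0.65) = -1.10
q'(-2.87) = -8.48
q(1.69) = 10.78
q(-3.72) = 16.52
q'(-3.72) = -11.88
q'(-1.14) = -1.56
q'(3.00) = 15.00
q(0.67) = 2.91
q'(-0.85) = -0.40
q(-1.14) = -0.82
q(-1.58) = 0.25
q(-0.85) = -1.10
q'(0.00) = 3.00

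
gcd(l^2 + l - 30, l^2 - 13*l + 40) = l - 5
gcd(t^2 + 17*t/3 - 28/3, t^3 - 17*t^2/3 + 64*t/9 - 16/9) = t - 4/3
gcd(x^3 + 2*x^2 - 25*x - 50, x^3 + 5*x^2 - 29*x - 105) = x - 5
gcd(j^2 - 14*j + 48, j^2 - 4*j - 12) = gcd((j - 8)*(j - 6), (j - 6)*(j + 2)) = j - 6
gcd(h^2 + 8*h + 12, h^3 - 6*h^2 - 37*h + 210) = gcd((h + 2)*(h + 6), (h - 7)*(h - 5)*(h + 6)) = h + 6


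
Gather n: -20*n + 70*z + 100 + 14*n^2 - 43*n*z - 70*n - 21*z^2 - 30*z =14*n^2 + n*(-43*z - 90) - 21*z^2 + 40*z + 100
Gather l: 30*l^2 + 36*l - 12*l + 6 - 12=30*l^2 + 24*l - 6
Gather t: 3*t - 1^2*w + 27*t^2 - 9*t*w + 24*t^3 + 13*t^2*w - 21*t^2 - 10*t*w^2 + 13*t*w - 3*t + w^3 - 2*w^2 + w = 24*t^3 + t^2*(13*w + 6) + t*(-10*w^2 + 4*w) + w^3 - 2*w^2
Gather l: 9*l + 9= 9*l + 9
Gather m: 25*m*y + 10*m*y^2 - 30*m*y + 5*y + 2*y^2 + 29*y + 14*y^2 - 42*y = m*(10*y^2 - 5*y) + 16*y^2 - 8*y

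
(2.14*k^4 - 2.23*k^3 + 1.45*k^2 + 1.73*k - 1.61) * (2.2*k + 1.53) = 4.708*k^5 - 1.6318*k^4 - 0.2219*k^3 + 6.0245*k^2 - 0.895100000000001*k - 2.4633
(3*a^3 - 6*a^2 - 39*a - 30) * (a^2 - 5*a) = 3*a^5 - 21*a^4 - 9*a^3 + 165*a^2 + 150*a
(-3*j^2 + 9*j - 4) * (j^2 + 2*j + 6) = -3*j^4 + 3*j^3 - 4*j^2 + 46*j - 24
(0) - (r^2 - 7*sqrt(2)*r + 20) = -r^2 + 7*sqrt(2)*r - 20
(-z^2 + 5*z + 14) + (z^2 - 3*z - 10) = 2*z + 4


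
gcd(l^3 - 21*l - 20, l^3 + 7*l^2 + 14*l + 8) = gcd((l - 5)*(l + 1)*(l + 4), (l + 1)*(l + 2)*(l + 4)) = l^2 + 5*l + 4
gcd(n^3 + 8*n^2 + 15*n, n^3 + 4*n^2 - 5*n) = n^2 + 5*n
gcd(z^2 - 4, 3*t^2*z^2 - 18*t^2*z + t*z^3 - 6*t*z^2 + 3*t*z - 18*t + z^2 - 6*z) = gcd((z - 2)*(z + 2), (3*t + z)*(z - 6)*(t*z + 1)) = 1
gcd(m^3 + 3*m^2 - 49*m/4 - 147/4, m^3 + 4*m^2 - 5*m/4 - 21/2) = m + 7/2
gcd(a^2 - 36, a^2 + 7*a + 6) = a + 6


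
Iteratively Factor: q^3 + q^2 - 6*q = (q)*(q^2 + q - 6) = q*(q + 3)*(q - 2)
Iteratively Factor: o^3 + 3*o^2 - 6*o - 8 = (o - 2)*(o^2 + 5*o + 4) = (o - 2)*(o + 1)*(o + 4)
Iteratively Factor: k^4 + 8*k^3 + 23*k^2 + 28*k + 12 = (k + 1)*(k^3 + 7*k^2 + 16*k + 12) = (k + 1)*(k + 3)*(k^2 + 4*k + 4) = (k + 1)*(k + 2)*(k + 3)*(k + 2)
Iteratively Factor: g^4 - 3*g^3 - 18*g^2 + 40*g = (g - 2)*(g^3 - g^2 - 20*g) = (g - 5)*(g - 2)*(g^2 + 4*g) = g*(g - 5)*(g - 2)*(g + 4)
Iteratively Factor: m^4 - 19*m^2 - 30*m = (m - 5)*(m^3 + 5*m^2 + 6*m) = m*(m - 5)*(m^2 + 5*m + 6) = m*(m - 5)*(m + 3)*(m + 2)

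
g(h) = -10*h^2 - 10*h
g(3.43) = -151.95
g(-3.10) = -65.10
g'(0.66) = -23.20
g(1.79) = -49.94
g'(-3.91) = 68.20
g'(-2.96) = 49.20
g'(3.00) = -70.00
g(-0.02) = 0.20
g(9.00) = -900.00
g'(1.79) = -45.80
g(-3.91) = -113.78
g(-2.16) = -25.06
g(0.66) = -10.96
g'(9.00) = -190.00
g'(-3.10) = 52.00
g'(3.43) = -78.60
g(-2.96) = -58.02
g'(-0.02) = -9.60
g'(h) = -20*h - 10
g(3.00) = -120.00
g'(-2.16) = 33.20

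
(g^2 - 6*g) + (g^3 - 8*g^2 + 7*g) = g^3 - 7*g^2 + g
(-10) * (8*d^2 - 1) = 10 - 80*d^2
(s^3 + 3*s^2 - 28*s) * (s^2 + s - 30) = s^5 + 4*s^4 - 55*s^3 - 118*s^2 + 840*s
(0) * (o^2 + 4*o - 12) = 0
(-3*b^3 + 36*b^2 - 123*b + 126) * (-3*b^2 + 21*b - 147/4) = 9*b^5 - 171*b^4 + 4941*b^3/4 - 4284*b^2 + 28665*b/4 - 9261/2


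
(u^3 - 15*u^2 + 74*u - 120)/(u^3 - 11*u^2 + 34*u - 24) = (u - 5)/(u - 1)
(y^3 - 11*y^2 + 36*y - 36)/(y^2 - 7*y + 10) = (y^2 - 9*y + 18)/(y - 5)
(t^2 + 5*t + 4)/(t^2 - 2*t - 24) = (t + 1)/(t - 6)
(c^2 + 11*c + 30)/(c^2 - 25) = (c + 6)/(c - 5)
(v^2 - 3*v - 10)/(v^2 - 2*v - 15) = (v + 2)/(v + 3)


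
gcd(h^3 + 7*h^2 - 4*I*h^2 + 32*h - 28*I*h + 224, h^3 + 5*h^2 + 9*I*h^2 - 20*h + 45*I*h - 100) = h + 4*I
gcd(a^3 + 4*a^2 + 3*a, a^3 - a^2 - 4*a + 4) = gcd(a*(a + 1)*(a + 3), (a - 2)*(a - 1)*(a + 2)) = 1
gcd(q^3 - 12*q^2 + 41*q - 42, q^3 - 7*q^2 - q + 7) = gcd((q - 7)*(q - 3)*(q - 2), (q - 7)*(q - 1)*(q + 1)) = q - 7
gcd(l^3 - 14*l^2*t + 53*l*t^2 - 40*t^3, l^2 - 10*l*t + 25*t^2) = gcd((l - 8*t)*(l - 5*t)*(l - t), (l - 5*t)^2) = -l + 5*t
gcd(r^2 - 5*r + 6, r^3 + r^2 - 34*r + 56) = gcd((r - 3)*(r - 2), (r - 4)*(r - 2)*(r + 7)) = r - 2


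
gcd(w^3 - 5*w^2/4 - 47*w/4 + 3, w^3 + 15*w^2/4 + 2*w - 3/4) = w^2 + 11*w/4 - 3/4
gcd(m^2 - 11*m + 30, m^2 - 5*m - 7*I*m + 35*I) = m - 5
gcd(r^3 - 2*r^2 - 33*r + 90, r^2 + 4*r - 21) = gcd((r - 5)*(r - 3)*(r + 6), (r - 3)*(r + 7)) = r - 3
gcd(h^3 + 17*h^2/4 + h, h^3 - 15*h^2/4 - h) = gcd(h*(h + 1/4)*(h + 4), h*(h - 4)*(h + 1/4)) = h^2 + h/4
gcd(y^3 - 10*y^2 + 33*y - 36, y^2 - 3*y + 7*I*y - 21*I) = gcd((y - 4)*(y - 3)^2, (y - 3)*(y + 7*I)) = y - 3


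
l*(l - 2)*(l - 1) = l^3 - 3*l^2 + 2*l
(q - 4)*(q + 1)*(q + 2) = q^3 - q^2 - 10*q - 8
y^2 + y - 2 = (y - 1)*(y + 2)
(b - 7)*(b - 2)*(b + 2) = b^3 - 7*b^2 - 4*b + 28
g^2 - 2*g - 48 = (g - 8)*(g + 6)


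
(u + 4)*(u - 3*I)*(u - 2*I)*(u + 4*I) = u^4 + 4*u^3 - I*u^3 + 14*u^2 - 4*I*u^2 + 56*u - 24*I*u - 96*I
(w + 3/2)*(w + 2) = w^2 + 7*w/2 + 3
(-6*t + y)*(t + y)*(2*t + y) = -12*t^3 - 16*t^2*y - 3*t*y^2 + y^3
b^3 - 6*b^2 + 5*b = b*(b - 5)*(b - 1)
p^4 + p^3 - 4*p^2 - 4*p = p*(p - 2)*(p + 1)*(p + 2)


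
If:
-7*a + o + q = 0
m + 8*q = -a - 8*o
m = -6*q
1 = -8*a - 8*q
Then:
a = -1/84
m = 19/28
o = 5/168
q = -19/168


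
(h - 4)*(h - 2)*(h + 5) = h^3 - h^2 - 22*h + 40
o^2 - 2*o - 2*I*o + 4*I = (o - 2)*(o - 2*I)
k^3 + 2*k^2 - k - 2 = (k - 1)*(k + 1)*(k + 2)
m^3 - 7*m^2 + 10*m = m*(m - 5)*(m - 2)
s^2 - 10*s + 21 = (s - 7)*(s - 3)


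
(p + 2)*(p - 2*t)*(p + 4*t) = p^3 + 2*p^2*t + 2*p^2 - 8*p*t^2 + 4*p*t - 16*t^2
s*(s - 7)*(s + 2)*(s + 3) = s^4 - 2*s^3 - 29*s^2 - 42*s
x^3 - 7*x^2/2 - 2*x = x*(x - 4)*(x + 1/2)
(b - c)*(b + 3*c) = b^2 + 2*b*c - 3*c^2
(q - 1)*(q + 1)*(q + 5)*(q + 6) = q^4 + 11*q^3 + 29*q^2 - 11*q - 30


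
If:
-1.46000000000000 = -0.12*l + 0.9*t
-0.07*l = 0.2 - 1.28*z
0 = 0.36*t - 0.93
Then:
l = 31.54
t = 2.58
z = 1.88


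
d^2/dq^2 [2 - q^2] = -2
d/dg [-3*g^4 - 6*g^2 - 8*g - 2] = -12*g^3 - 12*g - 8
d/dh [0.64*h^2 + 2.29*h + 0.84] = 1.28*h + 2.29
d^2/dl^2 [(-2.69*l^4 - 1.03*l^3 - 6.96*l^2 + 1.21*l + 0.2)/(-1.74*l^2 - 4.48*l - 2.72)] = (16.288488*l^6 + 125.814528*l^5 + 400.323648*l^4 + 440.227704*l^3 + 112.852512*l^2 + 70.7280000000001*l + 126.33984)/(5.268024*l^6 + 40.690944*l^5 + 129.472704*l^4 + 217.133056*l^3 + 202.394112*l^2 + 99.434496*l + 20.123648)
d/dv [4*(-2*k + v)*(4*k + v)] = 8*k + 8*v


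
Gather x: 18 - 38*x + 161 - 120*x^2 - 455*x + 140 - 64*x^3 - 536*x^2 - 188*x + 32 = -64*x^3 - 656*x^2 - 681*x + 351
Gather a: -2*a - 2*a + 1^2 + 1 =2 - 4*a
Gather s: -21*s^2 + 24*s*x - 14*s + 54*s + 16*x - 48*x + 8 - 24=-21*s^2 + s*(24*x + 40) - 32*x - 16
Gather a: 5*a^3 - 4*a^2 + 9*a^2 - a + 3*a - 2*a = 5*a^3 + 5*a^2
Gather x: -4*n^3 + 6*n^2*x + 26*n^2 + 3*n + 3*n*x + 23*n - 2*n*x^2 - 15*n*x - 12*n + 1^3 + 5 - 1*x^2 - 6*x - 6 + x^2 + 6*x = -4*n^3 + 26*n^2 - 2*n*x^2 + 14*n + x*(6*n^2 - 12*n)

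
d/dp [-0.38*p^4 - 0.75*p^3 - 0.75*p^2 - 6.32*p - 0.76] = -1.52*p^3 - 2.25*p^2 - 1.5*p - 6.32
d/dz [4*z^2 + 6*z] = 8*z + 6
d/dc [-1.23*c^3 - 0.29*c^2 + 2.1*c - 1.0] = -3.69*c^2 - 0.58*c + 2.1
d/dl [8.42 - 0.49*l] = -0.490000000000000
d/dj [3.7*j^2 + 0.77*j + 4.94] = 7.4*j + 0.77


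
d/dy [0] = 0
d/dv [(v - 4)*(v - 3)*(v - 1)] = 3*v^2 - 16*v + 19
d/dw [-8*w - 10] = -8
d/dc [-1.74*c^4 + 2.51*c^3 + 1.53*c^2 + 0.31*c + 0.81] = -6.96*c^3 + 7.53*c^2 + 3.06*c + 0.31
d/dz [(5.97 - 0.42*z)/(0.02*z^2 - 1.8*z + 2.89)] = (0.0084*z^2 - 0.2388*z + 9.5322)/(0.0004*z^4 - 0.072*z^3 + 3.3556*z^2 - 10.404*z + 8.3521)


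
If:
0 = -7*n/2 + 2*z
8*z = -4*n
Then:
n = 0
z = 0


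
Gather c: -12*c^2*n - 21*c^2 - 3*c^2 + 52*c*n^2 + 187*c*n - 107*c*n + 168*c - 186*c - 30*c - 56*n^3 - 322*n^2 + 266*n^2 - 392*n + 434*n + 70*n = c^2*(-12*n - 24) + c*(52*n^2 + 80*n - 48) - 56*n^3 - 56*n^2 + 112*n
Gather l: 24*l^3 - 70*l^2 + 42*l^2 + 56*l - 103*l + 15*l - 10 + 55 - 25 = 24*l^3 - 28*l^2 - 32*l + 20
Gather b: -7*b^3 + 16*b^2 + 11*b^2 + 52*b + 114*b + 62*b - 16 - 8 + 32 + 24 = -7*b^3 + 27*b^2 + 228*b + 32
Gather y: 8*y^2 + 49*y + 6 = 8*y^2 + 49*y + 6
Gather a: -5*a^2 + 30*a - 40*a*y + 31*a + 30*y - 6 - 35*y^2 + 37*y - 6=-5*a^2 + a*(61 - 40*y) - 35*y^2 + 67*y - 12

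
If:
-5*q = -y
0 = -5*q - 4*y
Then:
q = 0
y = 0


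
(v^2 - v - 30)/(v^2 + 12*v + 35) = (v - 6)/(v + 7)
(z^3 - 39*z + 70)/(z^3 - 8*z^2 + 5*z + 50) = (z^2 + 5*z - 14)/(z^2 - 3*z - 10)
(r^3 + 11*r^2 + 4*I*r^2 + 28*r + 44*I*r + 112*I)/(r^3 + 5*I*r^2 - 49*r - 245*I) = (r^2 + 4*r*(1 + I) + 16*I)/(r^2 + r*(-7 + 5*I) - 35*I)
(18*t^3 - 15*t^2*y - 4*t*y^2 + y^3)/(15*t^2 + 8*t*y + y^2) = (6*t^2 - 7*t*y + y^2)/(5*t + y)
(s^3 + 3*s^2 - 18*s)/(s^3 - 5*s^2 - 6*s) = (-s^2 - 3*s + 18)/(-s^2 + 5*s + 6)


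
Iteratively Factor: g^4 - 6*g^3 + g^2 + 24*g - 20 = (g - 1)*(g^3 - 5*g^2 - 4*g + 20) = (g - 2)*(g - 1)*(g^2 - 3*g - 10) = (g - 2)*(g - 1)*(g + 2)*(g - 5)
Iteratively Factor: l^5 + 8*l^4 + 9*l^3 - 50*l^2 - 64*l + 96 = (l + 4)*(l^4 + 4*l^3 - 7*l^2 - 22*l + 24) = (l + 3)*(l + 4)*(l^3 + l^2 - 10*l + 8) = (l - 1)*(l + 3)*(l + 4)*(l^2 + 2*l - 8) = (l - 2)*(l - 1)*(l + 3)*(l + 4)*(l + 4)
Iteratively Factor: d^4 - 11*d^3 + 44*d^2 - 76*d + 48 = (d - 4)*(d^3 - 7*d^2 + 16*d - 12) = (d - 4)*(d - 2)*(d^2 - 5*d + 6) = (d - 4)*(d - 3)*(d - 2)*(d - 2)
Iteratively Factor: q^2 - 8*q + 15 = (q - 5)*(q - 3)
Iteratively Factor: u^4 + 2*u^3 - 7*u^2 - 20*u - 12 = (u + 2)*(u^3 - 7*u - 6) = (u - 3)*(u + 2)*(u^2 + 3*u + 2) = (u - 3)*(u + 2)^2*(u + 1)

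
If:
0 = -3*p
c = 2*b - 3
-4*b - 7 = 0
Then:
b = -7/4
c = -13/2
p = 0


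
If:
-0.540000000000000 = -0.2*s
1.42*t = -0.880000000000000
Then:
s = 2.70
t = -0.62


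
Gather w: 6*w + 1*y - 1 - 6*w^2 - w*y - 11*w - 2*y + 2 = -6*w^2 + w*(-y - 5) - y + 1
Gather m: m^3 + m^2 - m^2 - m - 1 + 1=m^3 - m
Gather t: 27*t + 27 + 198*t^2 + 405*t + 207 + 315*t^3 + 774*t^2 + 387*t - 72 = 315*t^3 + 972*t^2 + 819*t + 162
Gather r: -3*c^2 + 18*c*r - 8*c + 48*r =-3*c^2 - 8*c + r*(18*c + 48)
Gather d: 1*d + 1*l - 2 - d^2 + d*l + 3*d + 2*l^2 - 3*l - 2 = -d^2 + d*(l + 4) + 2*l^2 - 2*l - 4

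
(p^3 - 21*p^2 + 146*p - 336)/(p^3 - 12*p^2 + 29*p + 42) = (p - 8)/(p + 1)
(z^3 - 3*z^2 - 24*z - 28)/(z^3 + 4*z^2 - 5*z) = (z^3 - 3*z^2 - 24*z - 28)/(z*(z^2 + 4*z - 5))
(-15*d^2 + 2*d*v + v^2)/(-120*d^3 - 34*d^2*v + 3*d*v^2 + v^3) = (-3*d + v)/(-24*d^2 - 2*d*v + v^2)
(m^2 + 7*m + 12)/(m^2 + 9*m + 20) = (m + 3)/(m + 5)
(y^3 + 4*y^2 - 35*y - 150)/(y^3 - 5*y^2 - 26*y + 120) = (y + 5)/(y - 4)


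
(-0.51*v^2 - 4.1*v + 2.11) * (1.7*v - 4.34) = -0.867*v^3 - 4.7566*v^2 + 21.381*v - 9.1574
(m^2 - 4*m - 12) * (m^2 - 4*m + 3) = m^4 - 8*m^3 + 7*m^2 + 36*m - 36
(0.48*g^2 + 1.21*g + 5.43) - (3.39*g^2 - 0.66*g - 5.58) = -2.91*g^2 + 1.87*g + 11.01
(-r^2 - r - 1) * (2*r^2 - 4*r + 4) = -2*r^4 + 2*r^3 - 2*r^2 - 4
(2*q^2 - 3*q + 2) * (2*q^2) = 4*q^4 - 6*q^3 + 4*q^2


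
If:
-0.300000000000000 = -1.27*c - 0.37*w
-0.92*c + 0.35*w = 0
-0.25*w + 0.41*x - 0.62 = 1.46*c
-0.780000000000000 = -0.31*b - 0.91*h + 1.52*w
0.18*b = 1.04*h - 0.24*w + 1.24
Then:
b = 4.97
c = 0.13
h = -0.25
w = 0.35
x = 2.20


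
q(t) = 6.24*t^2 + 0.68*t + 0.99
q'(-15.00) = -186.52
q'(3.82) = 48.35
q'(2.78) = 35.37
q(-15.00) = 1394.79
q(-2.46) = 37.08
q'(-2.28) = -27.77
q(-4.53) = 125.96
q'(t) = 12.48*t + 0.68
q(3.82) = 94.64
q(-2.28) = 31.88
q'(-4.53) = -55.85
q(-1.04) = 7.03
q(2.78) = 51.11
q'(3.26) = 41.36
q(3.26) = 69.52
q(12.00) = 907.71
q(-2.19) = 29.43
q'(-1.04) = -12.30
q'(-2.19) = -26.65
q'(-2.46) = -30.02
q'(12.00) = 150.44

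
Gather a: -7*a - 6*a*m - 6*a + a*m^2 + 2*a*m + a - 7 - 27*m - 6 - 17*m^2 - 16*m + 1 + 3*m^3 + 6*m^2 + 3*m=a*(m^2 - 4*m - 12) + 3*m^3 - 11*m^2 - 40*m - 12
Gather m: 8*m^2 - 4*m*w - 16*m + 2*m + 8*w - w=8*m^2 + m*(-4*w - 14) + 7*w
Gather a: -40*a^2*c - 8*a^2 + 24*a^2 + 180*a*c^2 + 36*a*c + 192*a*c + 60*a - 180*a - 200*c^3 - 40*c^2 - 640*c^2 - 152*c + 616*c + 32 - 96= a^2*(16 - 40*c) + a*(180*c^2 + 228*c - 120) - 200*c^3 - 680*c^2 + 464*c - 64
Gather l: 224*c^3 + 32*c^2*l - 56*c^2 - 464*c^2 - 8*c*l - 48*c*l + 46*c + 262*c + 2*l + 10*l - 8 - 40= 224*c^3 - 520*c^2 + 308*c + l*(32*c^2 - 56*c + 12) - 48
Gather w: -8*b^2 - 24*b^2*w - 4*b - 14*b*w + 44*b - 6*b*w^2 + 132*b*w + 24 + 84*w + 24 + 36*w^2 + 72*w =-8*b^2 + 40*b + w^2*(36 - 6*b) + w*(-24*b^2 + 118*b + 156) + 48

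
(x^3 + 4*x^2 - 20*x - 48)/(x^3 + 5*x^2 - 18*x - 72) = (x + 2)/(x + 3)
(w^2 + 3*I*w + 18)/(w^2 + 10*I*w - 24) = (w - 3*I)/(w + 4*I)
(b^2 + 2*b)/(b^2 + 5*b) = (b + 2)/(b + 5)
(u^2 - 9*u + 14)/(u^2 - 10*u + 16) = (u - 7)/(u - 8)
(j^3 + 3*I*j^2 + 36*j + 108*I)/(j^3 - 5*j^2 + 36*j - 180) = (j + 3*I)/(j - 5)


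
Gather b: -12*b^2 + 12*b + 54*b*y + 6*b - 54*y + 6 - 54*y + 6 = -12*b^2 + b*(54*y + 18) - 108*y + 12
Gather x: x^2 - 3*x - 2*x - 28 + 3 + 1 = x^2 - 5*x - 24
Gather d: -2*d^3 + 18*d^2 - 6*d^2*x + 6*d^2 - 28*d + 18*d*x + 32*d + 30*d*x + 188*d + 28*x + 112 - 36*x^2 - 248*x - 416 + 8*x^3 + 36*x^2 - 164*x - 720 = -2*d^3 + d^2*(24 - 6*x) + d*(48*x + 192) + 8*x^3 - 384*x - 1024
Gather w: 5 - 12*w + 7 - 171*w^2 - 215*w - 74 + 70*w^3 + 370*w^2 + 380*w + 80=70*w^3 + 199*w^2 + 153*w + 18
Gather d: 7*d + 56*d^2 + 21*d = 56*d^2 + 28*d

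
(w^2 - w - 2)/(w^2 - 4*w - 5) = (w - 2)/(w - 5)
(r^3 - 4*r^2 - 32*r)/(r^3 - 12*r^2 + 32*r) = (r + 4)/(r - 4)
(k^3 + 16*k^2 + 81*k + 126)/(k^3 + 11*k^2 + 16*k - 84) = (k + 3)/(k - 2)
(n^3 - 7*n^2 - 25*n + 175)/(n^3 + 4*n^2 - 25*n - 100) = (n - 7)/(n + 4)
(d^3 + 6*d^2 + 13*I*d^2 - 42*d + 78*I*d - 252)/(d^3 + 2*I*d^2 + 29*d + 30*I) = (d^2 + d*(6 + 7*I) + 42*I)/(d^2 - 4*I*d + 5)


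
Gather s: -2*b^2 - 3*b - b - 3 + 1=-2*b^2 - 4*b - 2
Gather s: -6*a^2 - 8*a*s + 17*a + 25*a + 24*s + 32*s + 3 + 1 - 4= -6*a^2 + 42*a + s*(56 - 8*a)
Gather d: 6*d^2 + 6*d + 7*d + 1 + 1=6*d^2 + 13*d + 2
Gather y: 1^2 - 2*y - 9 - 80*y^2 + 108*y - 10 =-80*y^2 + 106*y - 18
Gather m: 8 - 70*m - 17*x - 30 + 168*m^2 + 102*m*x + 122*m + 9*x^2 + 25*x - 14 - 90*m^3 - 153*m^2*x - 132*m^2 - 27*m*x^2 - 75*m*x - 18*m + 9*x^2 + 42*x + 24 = -90*m^3 + m^2*(36 - 153*x) + m*(-27*x^2 + 27*x + 34) + 18*x^2 + 50*x - 12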